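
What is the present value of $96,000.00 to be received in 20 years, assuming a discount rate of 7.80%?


Present value formula: PV = FV / (1 + r)^t
PV = $96,000.00 / (1 + 0.078)^20
PV = $96,000.00 / 4.491333
PV = $21,374.50

PV = FV / (1 + r)^t = $21,374.50


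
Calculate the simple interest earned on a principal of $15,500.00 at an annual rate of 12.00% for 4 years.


Simple interest formula: I = P × r × t
I = $15,500.00 × 0.12 × 4
I = $7,440.00

I = P × r × t = $7,440.00


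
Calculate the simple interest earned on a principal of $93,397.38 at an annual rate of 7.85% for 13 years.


Simple interest formula: I = P × r × t
I = $93,397.38 × 0.0785 × 13
I = $95,312.03

I = P × r × t = $95,312.03


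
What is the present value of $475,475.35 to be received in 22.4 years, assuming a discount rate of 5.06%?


Present value formula: PV = FV / (1 + r)^t
PV = $475,475.35 / (1 + 0.0506)^22.4
PV = $475,475.35 / 3.0213266
PV = $157,373.04

PV = FV / (1 + r)^t = $157,373.04


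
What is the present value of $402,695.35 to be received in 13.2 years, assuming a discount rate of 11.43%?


Present value formula: PV = FV / (1 + r)^t
PV = $402,695.35 / (1 + 0.1143)^13.2
PV = $402,695.35 / 4.172805
PV = $96,504.71

PV = FV / (1 + r)^t = $96,504.71


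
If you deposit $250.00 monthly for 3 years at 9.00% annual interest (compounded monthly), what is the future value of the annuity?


Future value of an ordinary annuity: FV = PMT × ((1 + r)^n − 1) / r
Monthly rate r = 0.09/12 = 0.0075, n = 36
FV = $250.00 × ((1 + 0.09/12)^36 − 1) / (0.09/12)
FV = $250.00 × 41.152716
FV = $10,288.18

FV = PMT × ((1+r)^n - 1)/r = $10,288.18


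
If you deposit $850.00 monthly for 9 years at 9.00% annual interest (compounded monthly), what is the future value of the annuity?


Future value of an ordinary annuity: FV = PMT × ((1 + r)^n − 1) / r
Monthly rate r = 0.09/12 = 0.0075, n = 108
FV = $850.00 × ((1 + 0.09/12)^108 − 1) / (0.09/12)
FV = $850.00 × 165.483223
FV = $140,660.74

FV = PMT × ((1+r)^n - 1)/r = $140,660.74


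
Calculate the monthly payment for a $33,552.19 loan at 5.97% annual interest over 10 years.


Loan payment formula: PMT = PV × r / (1 − (1 + r)^(−n))
Monthly rate r = 0.0597/12 = 0.004975, n = 120 months
Denominator: 1 − (1 + 0.0597/12)^(−120) = 0.448724
PMT = $33,552.19 × (0.0597/12) / 0.448724
PMT = $371.99 per month

PMT = PV × r / (1-(1+r)^(-n)) = $371.99/month


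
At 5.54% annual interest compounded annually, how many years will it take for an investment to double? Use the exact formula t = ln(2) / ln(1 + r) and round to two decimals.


Doubling condition: (1 + r)^t = 2
Take ln of both sides: t × ln(1 + r) = ln(2)
t = ln(2) / ln(1 + r)
t = 0.693147 / 0.053920
t = 12.86

t = ln(2) / ln(1 + r) = 12.86 years


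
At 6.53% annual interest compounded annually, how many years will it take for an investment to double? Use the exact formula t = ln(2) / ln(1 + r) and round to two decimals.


Doubling condition: (1 + r)^t = 2
Take ln of both sides: t × ln(1 + r) = ln(2)
t = ln(2) / ln(1 + r)
t = 0.693147 / 0.063256
t = 10.96

t = ln(2) / ln(1 + r) = 10.96 years


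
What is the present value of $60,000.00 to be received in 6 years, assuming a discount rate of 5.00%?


Present value formula: PV = FV / (1 + r)^t
PV = $60,000.00 / (1 + 0.05)^6
PV = $60,000.00 / 1.34009564
PV = $44,772.92

PV = FV / (1 + r)^t = $44,772.92


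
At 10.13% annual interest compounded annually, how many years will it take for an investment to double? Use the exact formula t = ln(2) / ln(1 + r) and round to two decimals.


Doubling condition: (1 + r)^t = 2
Take ln of both sides: t × ln(1 + r) = ln(2)
t = ln(2) / ln(1 + r)
t = 0.693147 / 0.096491
t = 7.18

t = ln(2) / ln(1 + r) = 7.18 years


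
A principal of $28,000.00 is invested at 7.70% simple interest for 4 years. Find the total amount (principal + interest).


Total amount formula: A = P(1 + rt) = P + P·r·t
Interest: I = P × r × t = $28,000.00 × 0.077 × 4 = $8,624.00
A = P + I = $28,000.00 + $8,624.00 = $36,624.00

A = P + I = P(1 + rt) = $36,624.00


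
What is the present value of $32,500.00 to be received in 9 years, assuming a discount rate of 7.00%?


Present value formula: PV = FV / (1 + r)^t
PV = $32,500.00 / (1 + 0.07)^9
PV = $32,500.00 / 1.838459
PV = $17,677.85

PV = FV / (1 + r)^t = $17,677.85


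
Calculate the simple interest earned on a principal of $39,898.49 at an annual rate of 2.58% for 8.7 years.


Simple interest formula: I = P × r × t
I = $39,898.49 × 0.0258 × 8.7
I = $8,955.62

I = P × r × t = $8,955.62


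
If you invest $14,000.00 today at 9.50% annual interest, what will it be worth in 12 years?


Future value formula: FV = PV × (1 + r)^t
FV = $14,000.00 × (1 + 0.095)^12
FV = $14,000.00 × 2.971457
FV = $41,600.40

FV = PV × (1 + r)^t = $41,600.40


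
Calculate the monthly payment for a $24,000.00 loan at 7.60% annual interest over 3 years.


Loan payment formula: PMT = PV × r / (1 − (1 + r)^(−n))
Monthly rate r = 0.076/12 ≈ 0.00633333, n = 36 months
Denominator: 1 − (1 + 0.076/12)^(−36) = 0.203303
PMT = $24,000.00 × (0.076/12) / 0.203303
PMT = $747.65 per month

PMT = PV × r / (1-(1+r)^(-n)) = $747.65/month


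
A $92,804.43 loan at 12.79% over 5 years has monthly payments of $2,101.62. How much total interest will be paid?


Total paid over the life of the loan = PMT × n.
Total paid = $2,101.62 × 60 = $126,097.20
Total interest = total paid − principal = $126,097.20 − $92,804.43 = $33,292.77

Total interest = (PMT × n) - PV = $33,292.77


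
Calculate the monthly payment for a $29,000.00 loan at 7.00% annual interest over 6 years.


Loan payment formula: PMT = PV × r / (1 − (1 + r)^(−n))
Monthly rate r = 0.07/12 ≈ 0.00583333, n = 72 months
Denominator: 1 − (1 + 0.07/12)^(−72) = 0.342151
PMT = $29,000.00 × (0.07/12) / 0.342151
PMT = $494.42 per month

PMT = PV × r / (1-(1+r)^(-n)) = $494.42/month


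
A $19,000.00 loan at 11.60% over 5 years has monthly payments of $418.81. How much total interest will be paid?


Total paid over the life of the loan = PMT × n.
Total paid = $418.81 × 60 = $25,128.60
Total interest = total paid − principal = $25,128.60 − $19,000.00 = $6,128.60

Total interest = (PMT × n) - PV = $6,128.60


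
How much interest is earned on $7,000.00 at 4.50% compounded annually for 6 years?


Compound interest earned = final amount − principal.
A = P(1 + r/n)^(nt) = $7,000.00 × (1 + 0.045/1)^(1 × 6) = $9,115.82
Interest = A − P = $9,115.82 − $7,000.00 = $2,115.82

Interest = A - P = $2,115.82


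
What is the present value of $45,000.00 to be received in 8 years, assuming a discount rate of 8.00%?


Present value formula: PV = FV / (1 + r)^t
PV = $45,000.00 / (1 + 0.08)^8
PV = $45,000.00 / 1.850930
PV = $24,312.10

PV = FV / (1 + r)^t = $24,312.10


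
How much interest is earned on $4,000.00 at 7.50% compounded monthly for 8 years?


Compound interest earned = final amount − principal.
A = P(1 + r/n)^(nt) = $4,000.00 × (1 + 0.075/12)^(12 × 8) = $7,274.88
Interest = A − P = $7,274.88 − $4,000.00 = $3,274.88

Interest = A - P = $3,274.88


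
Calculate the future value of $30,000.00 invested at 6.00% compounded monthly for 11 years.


Compound interest formula: A = P(1 + r/n)^(nt)
A = $30,000.00 × (1 + 0.06/12)^(12 × 11)
Growth factor: (1 + 0.06/12)^132 = 1.931613
A = $30,000.00 × 1.931613
A = $57,948.39

A = P(1 + r/n)^(nt) = $57,948.39


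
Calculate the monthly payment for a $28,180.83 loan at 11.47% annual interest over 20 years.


Loan payment formula: PMT = PV × r / (1 − (1 + r)^(−n))
Monthly rate r = 0.1147/12 ≈ 0.00955833, n = 240 months
Denominator: 1 − (1 + 0.1147/12)^(−240) = 0.898033
PMT = $28,180.83 × (0.1147/12) / 0.898033
PMT = $299.95 per month

PMT = PV × r / (1-(1+r)^(-n)) = $299.95/month


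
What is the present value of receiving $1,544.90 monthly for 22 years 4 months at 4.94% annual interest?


Present value of an ordinary annuity: PV = PMT × (1 − (1 + r)^(−n)) / r
Monthly rate r = 0.0494/12 ≈ 0.00411667, n = 268
PV = $1,544.90 × (1 − (1 + 0.0494/12)^(−268)) / (0.0494/12)
PV = $1,544.90 × 162.136587
PV = $250,484.81

PV = PMT × (1-(1+r)^(-n))/r = $250,484.81


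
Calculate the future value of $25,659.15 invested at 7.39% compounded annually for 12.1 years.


Compound interest formula: A = P(1 + r/n)^(nt)
A = $25,659.15 × (1 + 0.0739/1)^(1 × 12.1)
Growth factor: (1 + 0.0739/1)^12.1 = 2.369531534
A = $25,659.15 × 2.369531534
A = $60,800.17

A = P(1 + r/n)^(nt) = $60,800.17


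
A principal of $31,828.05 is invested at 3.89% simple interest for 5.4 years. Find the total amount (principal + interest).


Total amount formula: A = P(1 + rt) = P + P·r·t
Interest: I = P × r × t = $31,828.05 × 0.0389 × 5.4 = $6,685.80
A = P + I = $31,828.05 + $6,685.80 = $38,513.85

A = P + I = P(1 + rt) = $38,513.85


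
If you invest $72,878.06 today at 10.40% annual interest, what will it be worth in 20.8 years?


Future value formula: FV = PV × (1 + r)^t
FV = $72,878.06 × (1 + 0.104)^20.8
FV = $72,878.06 × 7.8299092
FV = $570,628.59

FV = PV × (1 + r)^t = $570,628.59


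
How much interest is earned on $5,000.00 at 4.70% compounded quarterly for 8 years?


Compound interest earned = final amount − principal.
A = P(1 + r/n)^(nt) = $5,000.00 × (1 + 0.047/4)^(4 × 8) = $7,266.29
Interest = A − P = $7,266.29 − $5,000.00 = $2,266.29

Interest = A - P = $2,266.29


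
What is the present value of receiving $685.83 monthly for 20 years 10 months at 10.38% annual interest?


Present value of an ordinary annuity: PV = PMT × (1 − (1 + r)^(−n)) / r
Monthly rate r = 0.1038/12 = 0.00865, n = 250
PV = $685.83 × (1 − (1 + 0.1038/12)^(−250)) / (0.1038/12)
PV = $685.83 × 102.183594
PV = $70,080.57

PV = PMT × (1-(1+r)^(-n))/r = $70,080.57


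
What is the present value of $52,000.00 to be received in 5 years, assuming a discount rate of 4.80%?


Present value formula: PV = FV / (1 + r)^t
PV = $52,000.00 / (1 + 0.048)^5
PV = $52,000.00 / 1.2641727
PV = $41,133.62

PV = FV / (1 + r)^t = $41,133.62


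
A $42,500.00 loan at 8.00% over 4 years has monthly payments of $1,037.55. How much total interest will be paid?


Total paid over the life of the loan = PMT × n.
Total paid = $1,037.55 × 48 = $49,802.40
Total interest = total paid − principal = $49,802.40 − $42,500.00 = $7,302.40

Total interest = (PMT × n) - PV = $7,302.40


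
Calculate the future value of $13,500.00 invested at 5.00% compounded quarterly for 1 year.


Compound interest formula: A = P(1 + r/n)^(nt)
A = $13,500.00 × (1 + 0.05/4)^(4 × 1)
Growth factor: (1 + 0.05/4)^4 = 1.050945
A = $13,500.00 × 1.050945
A = $14,187.76

A = P(1 + r/n)^(nt) = $14,187.76


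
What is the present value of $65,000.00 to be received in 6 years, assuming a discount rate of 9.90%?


Present value formula: PV = FV / (1 + r)^t
PV = $65,000.00 / (1 + 0.099)^6
PV = $65,000.00 / 1.76191987
PV = $36,891.58

PV = FV / (1 + r)^t = $36,891.58


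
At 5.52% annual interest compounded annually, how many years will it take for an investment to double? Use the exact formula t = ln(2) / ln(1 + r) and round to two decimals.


Doubling condition: (1 + r)^t = 2
Take ln of both sides: t × ln(1 + r) = ln(2)
t = ln(2) / ln(1 + r)
t = 0.693147 / 0.053730
t = 12.90

t = ln(2) / ln(1 + r) = 12.90 years


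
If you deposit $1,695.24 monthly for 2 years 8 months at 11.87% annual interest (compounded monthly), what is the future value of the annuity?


Future value of an ordinary annuity: FV = PMT × ((1 + r)^n − 1) / r
Monthly rate r = 0.1187/12 ≈ 0.00989167, n = 32
FV = $1,695.24 × ((1 + 0.1187/12)^32 − 1) / (0.1187/12)
FV = $1,695.24 × 37.428399
FV = $63,450.12

FV = PMT × ((1+r)^n - 1)/r = $63,450.12


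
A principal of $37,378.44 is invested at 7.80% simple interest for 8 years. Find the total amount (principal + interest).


Total amount formula: A = P(1 + rt) = P + P·r·t
Interest: I = P × r × t = $37,378.44 × 0.078 × 8 = $23,324.15
A = P + I = $37,378.44 + $23,324.15 = $60,702.59

A = P + I = P(1 + rt) = $60,702.59


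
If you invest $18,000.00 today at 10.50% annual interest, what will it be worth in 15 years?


Future value formula: FV = PV × (1 + r)^t
FV = $18,000.00 × (1 + 0.105)^15
FV = $18,000.00 × 4.471304
FV = $80,483.47

FV = PV × (1 + r)^t = $80,483.47


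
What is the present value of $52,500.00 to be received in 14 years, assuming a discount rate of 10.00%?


Present value formula: PV = FV / (1 + r)^t
PV = $52,500.00 / (1 + 0.1)^14
PV = $52,500.00 / 3.797498
PV = $13,824.89

PV = FV / (1 + r)^t = $13,824.89


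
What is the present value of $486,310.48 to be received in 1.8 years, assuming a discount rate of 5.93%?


Present value formula: PV = FV / (1 + r)^t
PV = $486,310.48 / (1 + 0.0593)^1.8
PV = $486,310.48 / 1.10926204
PV = $438,409.02

PV = FV / (1 + r)^t = $438,409.02


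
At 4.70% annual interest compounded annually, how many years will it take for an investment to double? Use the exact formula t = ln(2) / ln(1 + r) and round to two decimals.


Doubling condition: (1 + r)^t = 2
Take ln of both sides: t × ln(1 + r) = ln(2)
t = ln(2) / ln(1 + r)
t = 0.693147 / 0.045929
t = 15.09

t = ln(2) / ln(1 + r) = 15.09 years


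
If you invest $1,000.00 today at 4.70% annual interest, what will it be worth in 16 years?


Future value formula: FV = PV × (1 + r)^t
FV = $1,000.00 × (1 + 0.047)^16
FV = $1,000.00 × 2.085196
FV = $2,085.20

FV = PV × (1 + r)^t = $2,085.20


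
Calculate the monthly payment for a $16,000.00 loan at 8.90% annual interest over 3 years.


Loan payment formula: PMT = PV × r / (1 − (1 + r)^(−n))
Monthly rate r = 0.089/12 ≈ 0.00741667, n = 36 months
Denominator: 1 − (1 + 0.089/12)^(−36) = 0.233572
PMT = $16,000.00 × (0.089/12) / 0.233572
PMT = $508.05 per month

PMT = PV × r / (1-(1+r)^(-n)) = $508.05/month


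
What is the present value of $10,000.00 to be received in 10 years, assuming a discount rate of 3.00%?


Present value formula: PV = FV / (1 + r)^t
PV = $10,000.00 / (1 + 0.03)^10
PV = $10,000.00 / 1.343916
PV = $7,440.94

PV = FV / (1 + r)^t = $7,440.94


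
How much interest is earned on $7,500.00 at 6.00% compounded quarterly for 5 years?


Compound interest earned = final amount − principal.
A = P(1 + r/n)^(nt) = $7,500.00 × (1 + 0.06/4)^(4 × 5) = $10,101.41
Interest = A − P = $10,101.41 − $7,500.00 = $2,601.41

Interest = A - P = $2,601.41


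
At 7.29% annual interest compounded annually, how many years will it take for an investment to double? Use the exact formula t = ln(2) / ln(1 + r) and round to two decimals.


Doubling condition: (1 + r)^t = 2
Take ln of both sides: t × ln(1 + r) = ln(2)
t = ln(2) / ln(1 + r)
t = 0.693147 / 0.070365
t = 9.85

t = ln(2) / ln(1 + r) = 9.85 years


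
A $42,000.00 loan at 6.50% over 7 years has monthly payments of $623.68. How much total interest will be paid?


Total paid over the life of the loan = PMT × n.
Total paid = $623.68 × 84 = $52,389.12
Total interest = total paid − principal = $52,389.12 − $42,000.00 = $10,389.12

Total interest = (PMT × n) - PV = $10,389.12


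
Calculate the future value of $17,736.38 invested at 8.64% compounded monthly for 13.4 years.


Compound interest formula: A = P(1 + r/n)^(nt)
A = $17,736.38 × (1 + 0.0864/12)^(12 × 13.4)
Growth factor: (1 + 0.0864/12)^160.8 = 3.169621
A = $17,736.38 × 3.169621
A = $56,217.60

A = P(1 + r/n)^(nt) = $56,217.60


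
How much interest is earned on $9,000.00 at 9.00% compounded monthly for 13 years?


Compound interest earned = final amount − principal.
A = P(1 + r/n)^(nt) = $9,000.00 × (1 + 0.09/12)^(12 × 13) = $28,871.61
Interest = A − P = $28,871.61 − $9,000.00 = $19,871.61

Interest = A - P = $19,871.61


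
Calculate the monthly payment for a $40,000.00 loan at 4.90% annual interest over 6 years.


Loan payment formula: PMT = PV × r / (1 − (1 + r)^(−n))
Monthly rate r = 0.049/12 ≈ 0.00408333, n = 72 months
Denominator: 1 − (1 + 0.049/12)^(−72) = 0.254277
PMT = $40,000.00 × (0.049/12) / 0.254277
PMT = $642.34 per month

PMT = PV × r / (1-(1+r)^(-n)) = $642.34/month


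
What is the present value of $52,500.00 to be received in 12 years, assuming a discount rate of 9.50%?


Present value formula: PV = FV / (1 + r)^t
PV = $52,500.00 / (1 + 0.095)^12
PV = $52,500.00 / 2.971457
PV = $17,668.10

PV = FV / (1 + r)^t = $17,668.10


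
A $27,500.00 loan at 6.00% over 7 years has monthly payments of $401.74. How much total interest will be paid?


Total paid over the life of the loan = PMT × n.
Total paid = $401.74 × 84 = $33,746.16
Total interest = total paid − principal = $33,746.16 − $27,500.00 = $6,246.16

Total interest = (PMT × n) - PV = $6,246.16


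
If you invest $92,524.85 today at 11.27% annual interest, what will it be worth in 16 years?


Future value formula: FV = PV × (1 + r)^t
FV = $92,524.85 × (1 + 0.1127)^16
FV = $92,524.85 × 5.5214025
FV = $510,866.94

FV = PV × (1 + r)^t = $510,866.94


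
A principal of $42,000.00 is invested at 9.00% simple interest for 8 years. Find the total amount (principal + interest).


Total amount formula: A = P(1 + rt) = P + P·r·t
Interest: I = P × r × t = $42,000.00 × 0.09 × 8 = $30,240.00
A = P + I = $42,000.00 + $30,240.00 = $72,240.00

A = P + I = P(1 + rt) = $72,240.00


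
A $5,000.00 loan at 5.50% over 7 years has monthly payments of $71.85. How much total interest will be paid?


Total paid over the life of the loan = PMT × n.
Total paid = $71.85 × 84 = $6,035.40
Total interest = total paid − principal = $6,035.40 − $5,000.00 = $1,035.40

Total interest = (PMT × n) - PV = $1,035.40


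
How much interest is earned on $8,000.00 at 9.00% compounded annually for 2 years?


Compound interest earned = final amount − principal.
A = P(1 + r/n)^(nt) = $8,000.00 × (1 + 0.09/1)^(1 × 2) = $9,504.80
Interest = A − P = $9,504.80 − $8,000.00 = $1,504.80

Interest = A - P = $1,504.80


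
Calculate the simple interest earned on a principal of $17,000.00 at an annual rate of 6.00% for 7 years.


Simple interest formula: I = P × r × t
I = $17,000.00 × 0.06 × 7
I = $7,140.00

I = P × r × t = $7,140.00


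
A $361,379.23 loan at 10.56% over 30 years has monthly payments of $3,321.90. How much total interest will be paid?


Total paid over the life of the loan = PMT × n.
Total paid = $3,321.90 × 360 = $1,195,884.00
Total interest = total paid − principal = $1,195,884.00 − $361,379.23 = $834,504.77

Total interest = (PMT × n) - PV = $834,504.77


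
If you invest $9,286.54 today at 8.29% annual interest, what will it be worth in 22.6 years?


Future value formula: FV = PV × (1 + r)^t
FV = $9,286.54 × (1 + 0.0829)^22.6
FV = $9,286.54 × 6.049184
FV = $56,175.99

FV = PV × (1 + r)^t = $56,175.99


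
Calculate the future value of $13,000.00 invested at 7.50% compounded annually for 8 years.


Compound interest formula: A = P(1 + r/n)^(nt)
A = $13,000.00 × (1 + 0.075/1)^(1 × 8)
Growth factor: (1 + 0.075/1)^8 = 1.783478
A = $13,000.00 × 1.783478
A = $23,185.21

A = P(1 + r/n)^(nt) = $23,185.21


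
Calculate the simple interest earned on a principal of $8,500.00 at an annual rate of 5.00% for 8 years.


Simple interest formula: I = P × r × t
I = $8,500.00 × 0.05 × 8
I = $3,400.00

I = P × r × t = $3,400.00


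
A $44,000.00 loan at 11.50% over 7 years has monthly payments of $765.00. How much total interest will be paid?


Total paid over the life of the loan = PMT × n.
Total paid = $765.00 × 84 = $64,260.00
Total interest = total paid − principal = $64,260.00 − $44,000.00 = $20,260.00

Total interest = (PMT × n) - PV = $20,260.00


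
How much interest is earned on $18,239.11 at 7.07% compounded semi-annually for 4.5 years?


Compound interest earned = final amount − principal.
A = P(1 + r/n)^(nt) = $18,239.11 × (1 + 0.0707/2)^(2 × 4.5) = $24,933.79
Interest = A − P = $24,933.79 − $18,239.11 = $6,694.68

Interest = A - P = $6,694.68


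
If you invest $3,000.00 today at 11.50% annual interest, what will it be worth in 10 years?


Future value formula: FV = PV × (1 + r)^t
FV = $3,000.00 × (1 + 0.115)^10
FV = $3,000.00 × 2.969947
FV = $8,909.84

FV = PV × (1 + r)^t = $8,909.84


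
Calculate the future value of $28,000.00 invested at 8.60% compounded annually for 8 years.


Compound interest formula: A = P(1 + r/n)^(nt)
A = $28,000.00 × (1 + 0.086/1)^(1 × 8)
Growth factor: (1 + 0.086/1)^8 = 1.934811
A = $28,000.00 × 1.934811
A = $54,174.71

A = P(1 + r/n)^(nt) = $54,174.71


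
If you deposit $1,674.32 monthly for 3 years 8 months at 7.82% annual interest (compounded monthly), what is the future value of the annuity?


Future value of an ordinary annuity: FV = PMT × ((1 + r)^n − 1) / r
Monthly rate r = 0.0782/12 ≈ 0.00651667, n = 44
FV = $1,674.32 × ((1 + 0.0782/12)^44 − 1) / (0.0782/12)
FV = $1,674.32 × 50.766812
FV = $84,999.89

FV = PMT × ((1+r)^n - 1)/r = $84,999.89


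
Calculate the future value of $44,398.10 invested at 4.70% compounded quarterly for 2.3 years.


Compound interest formula: A = P(1 + r/n)^(nt)
A = $44,398.10 × (1 + 0.047/4)^(4 × 2.3)
Growth factor: (1 + 0.047/4)^9.2 = 1.1134573
A = $44,398.10 × 1.1134573
A = $49,435.39

A = P(1 + r/n)^(nt) = $49,435.39


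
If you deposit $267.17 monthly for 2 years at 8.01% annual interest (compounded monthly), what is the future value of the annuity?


Future value of an ordinary annuity: FV = PMT × ((1 + r)^n − 1) / r
Monthly rate r = 0.0801/12 = 0.006675, n = 24
FV = $267.17 × ((1 + 0.0801/12)^24 − 1) / (0.0801/12)
FV = $267.17 × 25.935727
FV = $6,929.25

FV = PMT × ((1+r)^n - 1)/r = $6,929.25


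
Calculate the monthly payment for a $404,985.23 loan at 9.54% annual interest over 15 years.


Loan payment formula: PMT = PV × r / (1 − (1 + r)^(−n))
Monthly rate r = 0.0954/12 = 0.00795, n = 180 months
Denominator: 1 − (1 + 0.0954/12)^(−180) = 0.7595737
PMT = $404,985.23 × (0.0954/12) / 0.7595737
PMT = $4,238.74 per month

PMT = PV × r / (1-(1+r)^(-n)) = $4,238.74/month


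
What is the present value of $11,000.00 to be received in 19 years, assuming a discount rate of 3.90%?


Present value formula: PV = FV / (1 + r)^t
PV = $11,000.00 / (1 + 0.039)^19
PV = $11,000.00 / 2.068690
PV = $5,317.37

PV = FV / (1 + r)^t = $5,317.37


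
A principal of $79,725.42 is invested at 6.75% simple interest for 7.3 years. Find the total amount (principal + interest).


Total amount formula: A = P(1 + rt) = P + P·r·t
Interest: I = P × r × t = $79,725.42 × 0.0675 × 7.3 = $39,284.70
A = P + I = $79,725.42 + $39,284.70 = $119,010.12

A = P + I = P(1 + rt) = $119,010.12


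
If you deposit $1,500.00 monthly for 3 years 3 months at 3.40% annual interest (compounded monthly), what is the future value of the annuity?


Future value of an ordinary annuity: FV = PMT × ((1 + r)^n − 1) / r
Monthly rate r = 0.034/12 ≈ 0.00283333, n = 39
FV = $1,500.00 × ((1 + 0.034/12)^39 − 1) / (0.034/12)
FV = $1,500.00 × 41.174774
FV = $61,762.16

FV = PMT × ((1+r)^n - 1)/r = $61,762.16


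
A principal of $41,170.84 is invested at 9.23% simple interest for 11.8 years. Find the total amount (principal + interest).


Total amount formula: A = P(1 + rt) = P + P·r·t
Interest: I = P × r × t = $41,170.84 × 0.0923 × 11.8 = $44,840.81
A = P + I = $41,170.84 + $44,840.81 = $86,011.65

A = P + I = P(1 + rt) = $86,011.65


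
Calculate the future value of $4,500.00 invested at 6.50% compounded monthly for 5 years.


Compound interest formula: A = P(1 + r/n)^(nt)
A = $4,500.00 × (1 + 0.065/12)^(12 × 5)
Growth factor: (1 + 0.065/12)^60 = 1.382817
A = $4,500.00 × 1.382817
A = $6,222.68

A = P(1 + r/n)^(nt) = $6,222.68


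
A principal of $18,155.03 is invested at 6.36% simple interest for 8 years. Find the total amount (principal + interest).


Total amount formula: A = P(1 + rt) = P + P·r·t
Interest: I = P × r × t = $18,155.03 × 0.0636 × 8 = $9,237.28
A = P + I = $18,155.03 + $9,237.28 = $27,392.31

A = P + I = P(1 + rt) = $27,392.31


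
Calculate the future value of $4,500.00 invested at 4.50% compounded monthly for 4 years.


Compound interest formula: A = P(1 + r/n)^(nt)
A = $4,500.00 × (1 + 0.045/12)^(12 × 4)
Growth factor: (1 + 0.045/12)^48 = 1.196814
A = $4,500.00 × 1.196814
A = $5,385.66

A = P(1 + r/n)^(nt) = $5,385.66


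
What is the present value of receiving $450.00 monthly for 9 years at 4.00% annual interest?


Present value of an ordinary annuity: PV = PMT × (1 − (1 + r)^(−n)) / r
Monthly rate r = 0.04/12 ≈ 0.00333333, n = 108
PV = $450.00 × (1 − (1 + 0.04/12)^(−108)) / (0.04/12)
PV = $450.00 × 90.571761
PV = $40,757.29

PV = PMT × (1-(1+r)^(-n))/r = $40,757.29


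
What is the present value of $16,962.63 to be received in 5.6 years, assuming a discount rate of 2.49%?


Present value formula: PV = FV / (1 + r)^t
PV = $16,962.63 / (1 + 0.0249)^5.6
PV = $16,962.63 / 1.147668
PV = $14,780.08

PV = FV / (1 + r)^t = $14,780.08


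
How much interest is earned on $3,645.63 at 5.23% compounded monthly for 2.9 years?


Compound interest earned = final amount − principal.
A = P(1 + r/n)^(nt) = $3,645.63 × (1 + 0.0523/12)^(12 × 2.9) = $4,241.30
Interest = A − P = $4,241.30 − $3,645.63 = $595.67

Interest = A - P = $595.67


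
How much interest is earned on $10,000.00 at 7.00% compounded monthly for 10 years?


Compound interest earned = final amount − principal.
A = P(1 + r/n)^(nt) = $10,000.00 × (1 + 0.07/12)^(12 × 10) = $20,096.61
Interest = A − P = $20,096.61 − $10,000.00 = $10,096.61

Interest = A - P = $10,096.61


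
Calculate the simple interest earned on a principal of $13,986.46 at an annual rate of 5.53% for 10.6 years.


Simple interest formula: I = P × r × t
I = $13,986.46 × 0.0553 × 10.6
I = $8,198.58

I = P × r × t = $8,198.58


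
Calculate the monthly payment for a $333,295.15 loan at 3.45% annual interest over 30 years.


Loan payment formula: PMT = PV × r / (1 − (1 + r)^(−n))
Monthly rate r = 0.0345/12 = 0.002875, n = 360 months
Denominator: 1 − (1 + 0.0345/12)^(−360) = 0.644246
PMT = $333,295.15 × (0.0345/12) / 0.644246
PMT = $1,487.36 per month

PMT = PV × r / (1-(1+r)^(-n)) = $1,487.36/month


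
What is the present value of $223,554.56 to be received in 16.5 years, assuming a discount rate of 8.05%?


Present value formula: PV = FV / (1 + r)^t
PV = $223,554.56 / (1 + 0.0805)^16.5
PV = $223,554.56 / 3.587639
PV = $62,312.45

PV = FV / (1 + r)^t = $62,312.45


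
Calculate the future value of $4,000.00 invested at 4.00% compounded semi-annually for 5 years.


Compound interest formula: A = P(1 + r/n)^(nt)
A = $4,000.00 × (1 + 0.04/2)^(2 × 5)
Growth factor: (1 + 0.04/2)^10 = 1.218994
A = $4,000.00 × 1.218994
A = $4,875.98

A = P(1 + r/n)^(nt) = $4,875.98


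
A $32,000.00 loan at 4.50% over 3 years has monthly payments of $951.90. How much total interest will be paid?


Total paid over the life of the loan = PMT × n.
Total paid = $951.90 × 36 = $34,268.40
Total interest = total paid − principal = $34,268.40 − $32,000.00 = $2,268.40

Total interest = (PMT × n) - PV = $2,268.40


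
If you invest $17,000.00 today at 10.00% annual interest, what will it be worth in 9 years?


Future value formula: FV = PV × (1 + r)^t
FV = $17,000.00 × (1 + 0.1)^9
FV = $17,000.00 × 2.3579477
FV = $40,085.11

FV = PV × (1 + r)^t = $40,085.11


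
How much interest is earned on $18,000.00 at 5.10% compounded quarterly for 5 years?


Compound interest earned = final amount − principal.
A = P(1 + r/n)^(nt) = $18,000.00 × (1 + 0.051/4)^(4 × 5) = $23,190.90
Interest = A − P = $23,190.90 − $18,000.00 = $5,190.90

Interest = A - P = $5,190.90


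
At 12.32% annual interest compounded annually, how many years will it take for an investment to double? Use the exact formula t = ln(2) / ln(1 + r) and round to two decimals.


Doubling condition: (1 + r)^t = 2
Take ln of both sides: t × ln(1 + r) = ln(2)
t = ln(2) / ln(1 + r)
t = 0.693147 / 0.116182
t = 5.97

t = ln(2) / ln(1 + r) = 5.97 years


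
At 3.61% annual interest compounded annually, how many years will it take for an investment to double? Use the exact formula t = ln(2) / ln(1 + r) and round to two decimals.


Doubling condition: (1 + r)^t = 2
Take ln of both sides: t × ln(1 + r) = ln(2)
t = ln(2) / ln(1 + r)
t = 0.693147 / 0.035464
t = 19.55

t = ln(2) / ln(1 + r) = 19.55 years


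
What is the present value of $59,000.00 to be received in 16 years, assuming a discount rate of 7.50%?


Present value formula: PV = FV / (1 + r)^t
PV = $59,000.00 / (1 + 0.075)^16
PV = $59,000.00 / 3.180793
PV = $18,548.83

PV = FV / (1 + r)^t = $18,548.83


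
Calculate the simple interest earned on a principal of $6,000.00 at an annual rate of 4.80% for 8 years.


Simple interest formula: I = P × r × t
I = $6,000.00 × 0.048 × 8
I = $2,304.00

I = P × r × t = $2,304.00


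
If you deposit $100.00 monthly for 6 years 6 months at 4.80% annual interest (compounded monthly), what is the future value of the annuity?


Future value of an ordinary annuity: FV = PMT × ((1 + r)^n − 1) / r
Monthly rate r = 0.048/12 = 0.004, n = 78
FV = $100.00 × ((1 + 0.048/12)^78 − 1) / (0.048/12)
FV = $100.00 × 91.326186
FV = $9,132.62

FV = PMT × ((1+r)^n - 1)/r = $9,132.62


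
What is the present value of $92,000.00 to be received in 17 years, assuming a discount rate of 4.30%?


Present value formula: PV = FV / (1 + r)^t
PV = $92,000.00 / (1 + 0.043)^17
PV = $92,000.00 / 2.045659
PV = $44,973.28

PV = FV / (1 + r)^t = $44,973.28


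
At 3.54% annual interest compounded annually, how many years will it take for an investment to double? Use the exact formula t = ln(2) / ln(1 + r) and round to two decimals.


Doubling condition: (1 + r)^t = 2
Take ln of both sides: t × ln(1 + r) = ln(2)
t = ln(2) / ln(1 + r)
t = 0.693147 / 0.034788
t = 19.92

t = ln(2) / ln(1 + r) = 19.92 years


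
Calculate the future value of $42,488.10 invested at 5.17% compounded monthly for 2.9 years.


Compound interest formula: A = P(1 + r/n)^(nt)
A = $42,488.10 × (1 + 0.0517/12)^(12 × 2.9)
Growth factor: (1 + 0.0517/12)^34.8 = 1.1613788
A = $42,488.10 × 1.1613788
A = $49,344.78

A = P(1 + r/n)^(nt) = $49,344.78


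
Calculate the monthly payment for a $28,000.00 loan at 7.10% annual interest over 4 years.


Loan payment formula: PMT = PV × r / (1 − (1 + r)^(−n))
Monthly rate r = 0.071/12 ≈ 0.00591667, n = 48 months
Denominator: 1 − (1 + 0.071/12)^(−48) = 0.2466031
PMT = $28,000.00 × (0.071/12) / 0.2466031
PMT = $671.79 per month

PMT = PV × r / (1-(1+r)^(-n)) = $671.79/month


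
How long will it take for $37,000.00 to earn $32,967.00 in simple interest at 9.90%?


Rearrange the simple interest formula for t:
I = P × r × t  ⇒  t = I / (P × r)
t = $32,967.00 / ($37,000.00 × 0.099)
t = 9

t = I/(P×r) = 9 years


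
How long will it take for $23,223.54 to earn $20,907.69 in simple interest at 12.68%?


Rearrange the simple interest formula for t:
I = P × r × t  ⇒  t = I / (P × r)
t = $20,907.69 / ($23,223.54 × 0.1268)
t = 7.1

t = I/(P×r) = 7.1 years


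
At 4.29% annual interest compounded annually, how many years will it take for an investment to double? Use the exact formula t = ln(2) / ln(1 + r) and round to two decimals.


Doubling condition: (1 + r)^t = 2
Take ln of both sides: t × ln(1 + r) = ln(2)
t = ln(2) / ln(1 + r)
t = 0.693147 / 0.042005
t = 16.50

t = ln(2) / ln(1 + r) = 16.50 years


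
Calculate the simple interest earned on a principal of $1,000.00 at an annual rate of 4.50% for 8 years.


Simple interest formula: I = P × r × t
I = $1,000.00 × 0.045 × 8
I = $360.00

I = P × r × t = $360.00


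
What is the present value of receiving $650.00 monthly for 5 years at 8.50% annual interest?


Present value of an ordinary annuity: PV = PMT × (1 − (1 + r)^(−n)) / r
Monthly rate r = 0.085/12 ≈ 0.00708333, n = 60
PV = $650.00 × (1 − (1 + 0.085/12)^(−60)) / (0.085/12)
PV = $650.00 × 48.741183
PV = $31,681.77

PV = PMT × (1-(1+r)^(-n))/r = $31,681.77


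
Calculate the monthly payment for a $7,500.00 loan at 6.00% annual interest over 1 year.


Loan payment formula: PMT = PV × r / (1 − (1 + r)^(−n))
Monthly rate r = 0.06/12 = 0.005, n = 12 months
Denominator: 1 − (1 + 0.06/12)^(−12) = 0.0580947
PMT = $7,500.00 × (0.06/12) / 0.0580947
PMT = $645.50 per month

PMT = PV × r / (1-(1+r)^(-n)) = $645.50/month


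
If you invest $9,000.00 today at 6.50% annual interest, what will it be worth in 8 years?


Future value formula: FV = PV × (1 + r)^t
FV = $9,000.00 × (1 + 0.065)^8
FV = $9,000.00 × 1.654996
FV = $14,894.96

FV = PV × (1 + r)^t = $14,894.96


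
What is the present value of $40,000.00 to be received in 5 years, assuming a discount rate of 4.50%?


Present value formula: PV = FV / (1 + r)^t
PV = $40,000.00 / (1 + 0.045)^5
PV = $40,000.00 / 1.246182
PV = $32,098.04

PV = FV / (1 + r)^t = $32,098.04


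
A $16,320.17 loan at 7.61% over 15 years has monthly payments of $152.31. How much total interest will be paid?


Total paid over the life of the loan = PMT × n.
Total paid = $152.31 × 180 = $27,415.80
Total interest = total paid − principal = $27,415.80 − $16,320.17 = $11,095.63

Total interest = (PMT × n) - PV = $11,095.63


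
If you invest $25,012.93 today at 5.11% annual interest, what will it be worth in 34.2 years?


Future value formula: FV = PV × (1 + r)^t
FV = $25,012.93 × (1 + 0.0511)^34.2
FV = $25,012.93 × 5.4982696
FV = $137,527.83

FV = PV × (1 + r)^t = $137,527.83


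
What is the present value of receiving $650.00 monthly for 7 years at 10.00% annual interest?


Present value of an ordinary annuity: PV = PMT × (1 − (1 + r)^(−n)) / r
Monthly rate r = 0.1/12 ≈ 0.00833333, n = 84
PV = $650.00 × (1 − (1 + 0.1/12)^(−84)) / (0.1/12)
PV = $650.00 × 60.236667
PV = $39,153.83

PV = PMT × (1-(1+r)^(-n))/r = $39,153.83


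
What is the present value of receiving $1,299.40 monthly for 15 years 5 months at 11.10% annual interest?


Present value of an ordinary annuity: PV = PMT × (1 − (1 + r)^(−n)) / r
Monthly rate r = 0.111/12 = 0.00925, n = 185
PV = $1,299.40 × (1 − (1 + 0.111/12)^(−185)) / (0.111/12)
PV = $1,299.40 × 88.425256
PV = $114,899.78

PV = PMT × (1-(1+r)^(-n))/r = $114,899.78


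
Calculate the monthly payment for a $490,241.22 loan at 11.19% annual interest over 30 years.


Loan payment formula: PMT = PV × r / (1 − (1 + r)^(−n))
Monthly rate r = 0.1119/12 = 0.009325, n = 360 months
Denominator: 1 − (1 + 0.1119/12)^(−360) = 0.964614
PMT = $490,241.22 × (0.1119/12) / 0.964614
PMT = $4,739.20 per month

PMT = PV × r / (1-(1+r)^(-n)) = $4,739.20/month


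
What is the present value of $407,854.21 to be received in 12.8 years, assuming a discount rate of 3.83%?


Present value formula: PV = FV / (1 + r)^t
PV = $407,854.21 / (1 + 0.0383)^12.8
PV = $407,854.21 / 1.6178287
PV = $252,099.75

PV = FV / (1 + r)^t = $252,099.75


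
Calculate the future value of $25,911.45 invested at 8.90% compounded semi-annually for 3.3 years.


Compound interest formula: A = P(1 + r/n)^(nt)
A = $25,911.45 × (1 + 0.089/2)^(2 × 3.3)
Growth factor: (1 + 0.089/2)^6.6 = 1.3328944
A = $25,911.45 × 1.3328944
A = $34,537.23

A = P(1 + r/n)^(nt) = $34,537.23


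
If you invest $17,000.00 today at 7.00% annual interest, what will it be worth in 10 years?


Future value formula: FV = PV × (1 + r)^t
FV = $17,000.00 × (1 + 0.07)^10
FV = $17,000.00 × 1.967151
FV = $33,441.57

FV = PV × (1 + r)^t = $33,441.57


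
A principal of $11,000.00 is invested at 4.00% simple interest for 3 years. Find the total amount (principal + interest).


Total amount formula: A = P(1 + rt) = P + P·r·t
Interest: I = P × r × t = $11,000.00 × 0.04 × 3 = $1,320.00
A = P + I = $11,000.00 + $1,320.00 = $12,320.00

A = P + I = P(1 + rt) = $12,320.00


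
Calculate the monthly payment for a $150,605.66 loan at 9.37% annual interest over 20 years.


Loan payment formula: PMT = PV × r / (1 − (1 + r)^(−n))
Monthly rate r = 0.0937/12 ≈ 0.00780833, n = 240 months
Denominator: 1 − (1 + 0.0937/12)^(−240) = 0.845370
PMT = $150,605.66 × (0.0937/12) / 0.845370
PMT = $1,391.08 per month

PMT = PV × r / (1-(1+r)^(-n)) = $1,391.08/month


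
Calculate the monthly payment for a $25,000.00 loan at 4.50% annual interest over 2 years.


Loan payment formula: PMT = PV × r / (1 − (1 + r)^(−n))
Monthly rate r = 0.045/12 = 0.00375, n = 24 months
Denominator: 1 − (1 + 0.045/12)^(−24) = 0.08591496
PMT = $25,000.00 × (0.045/12) / 0.08591496
PMT = $1,091.20 per month

PMT = PV × r / (1-(1+r)^(-n)) = $1,091.20/month


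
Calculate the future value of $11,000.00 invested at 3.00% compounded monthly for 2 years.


Compound interest formula: A = P(1 + r/n)^(nt)
A = $11,000.00 × (1 + 0.03/12)^(12 × 2)
Growth factor: (1 + 0.03/12)^24 = 1.061757
A = $11,000.00 × 1.061757
A = $11,679.33

A = P(1 + r/n)^(nt) = $11,679.33


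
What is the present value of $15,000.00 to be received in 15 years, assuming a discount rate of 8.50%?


Present value formula: PV = FV / (1 + r)^t
PV = $15,000.00 / (1 + 0.085)^15
PV = $15,000.00 / 3.399743
PV = $4,412.10

PV = FV / (1 + r)^t = $4,412.10


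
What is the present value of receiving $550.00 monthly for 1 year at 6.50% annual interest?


Present value of an ordinary annuity: PV = PMT × (1 − (1 + r)^(−n)) / r
Monthly rate r = 0.065/12 ≈ 0.00541667, n = 12
PV = $550.00 × (1 − (1 + 0.065/12)^(−12)) / (0.065/12)
PV = $550.00 × 11.587967
PV = $6,373.38

PV = PMT × (1-(1+r)^(-n))/r = $6,373.38


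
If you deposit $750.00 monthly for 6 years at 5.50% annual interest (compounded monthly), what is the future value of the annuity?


Future value of an ordinary annuity: FV = PMT × ((1 + r)^n − 1) / r
Monthly rate r = 0.055/12 ≈ 0.00458333, n = 72
FV = $750.00 × ((1 + 0.055/12)^72 − 1) / (0.055/12)
FV = $750.00 × 85.073412
FV = $63,805.06

FV = PMT × ((1+r)^n - 1)/r = $63,805.06


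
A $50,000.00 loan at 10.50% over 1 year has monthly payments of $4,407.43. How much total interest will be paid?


Total paid over the life of the loan = PMT × n.
Total paid = $4,407.43 × 12 = $52,889.16
Total interest = total paid − principal = $52,889.16 − $50,000.00 = $2,889.16

Total interest = (PMT × n) - PV = $2,889.16


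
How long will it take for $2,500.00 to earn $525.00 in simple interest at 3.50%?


Rearrange the simple interest formula for t:
I = P × r × t  ⇒  t = I / (P × r)
t = $525.00 / ($2,500.00 × 0.035)
t = 6

t = I/(P×r) = 6 years


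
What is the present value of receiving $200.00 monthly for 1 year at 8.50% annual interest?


Present value of an ordinary annuity: PV = PMT × (1 − (1 + r)^(−n)) / r
Monthly rate r = 0.085/12 ≈ 0.00708333, n = 12
PV = $200.00 × (1 − (1 + 0.085/12)^(−12)) / (0.085/12)
PV = $200.00 × 11.465289
PV = $2,293.06

PV = PMT × (1-(1+r)^(-n))/r = $2,293.06


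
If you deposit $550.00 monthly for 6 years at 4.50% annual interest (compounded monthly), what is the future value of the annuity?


Future value of an ordinary annuity: FV = PMT × ((1 + r)^n − 1) / r
Monthly rate r = 0.045/12 = 0.00375, n = 72
FV = $550.00 × ((1 + 0.045/12)^72 − 1) / (0.045/12)
FV = $550.00 × 82.480827
FV = $45,364.45

FV = PMT × ((1+r)^n - 1)/r = $45,364.45


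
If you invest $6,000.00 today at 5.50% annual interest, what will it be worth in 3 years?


Future value formula: FV = PV × (1 + r)^t
FV = $6,000.00 × (1 + 0.055)^3
FV = $6,000.00 × 1.174241
FV = $7,045.45

FV = PV × (1 + r)^t = $7,045.45
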